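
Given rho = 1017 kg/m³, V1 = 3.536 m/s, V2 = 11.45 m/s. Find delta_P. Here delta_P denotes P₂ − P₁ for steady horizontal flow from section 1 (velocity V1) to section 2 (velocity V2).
Formula: \Delta P = \frac{1}{2} \rho (V_1^2 - V_2^2)
delta_P = 0.5·1017·(3.536² − 11.45²)/1000 = -60.31 kPa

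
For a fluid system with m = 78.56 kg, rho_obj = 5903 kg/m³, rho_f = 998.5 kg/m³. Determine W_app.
Formula: W_{app} = mg\left(1 - \frac{\rho_f}{\rho_{obj}}\right)
W_app = 78.56·9.81·(1 − 998.5/5903) = 640.3 N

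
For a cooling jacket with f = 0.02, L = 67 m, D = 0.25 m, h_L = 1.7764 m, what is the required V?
Formula: h_L = f \frac{L}{D} \frac{V^2}{2g}
Substituting knowns: 1.7764 = 0.02·(67/0.25)·V²/(2·9.81)
Solving for V: V = √(1.7764·2·9.81/(0.02·(67/0.25))) = 2.55 m/s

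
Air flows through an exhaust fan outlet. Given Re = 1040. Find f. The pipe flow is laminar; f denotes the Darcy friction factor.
Formula: f = \frac{64}{Re}
f = 64/1040 = 0.06154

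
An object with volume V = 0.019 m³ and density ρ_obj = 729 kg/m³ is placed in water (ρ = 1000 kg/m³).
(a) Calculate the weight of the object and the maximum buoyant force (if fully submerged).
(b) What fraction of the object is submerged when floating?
(a) W=rho_obj*g*V=729*9.81*0.019=135.9 N; F_B(max)=rho*g*V=1000*9.81*0.019=186.4 N
(b) Floating fraction=rho_obj/rho=729/1000=0.729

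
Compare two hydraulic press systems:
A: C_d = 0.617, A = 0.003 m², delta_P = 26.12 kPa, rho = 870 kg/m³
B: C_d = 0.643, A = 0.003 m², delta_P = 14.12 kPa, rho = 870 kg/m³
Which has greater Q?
Q(A) = 14.34 L/s, Q(B) = 10.99 L/s. Answer: A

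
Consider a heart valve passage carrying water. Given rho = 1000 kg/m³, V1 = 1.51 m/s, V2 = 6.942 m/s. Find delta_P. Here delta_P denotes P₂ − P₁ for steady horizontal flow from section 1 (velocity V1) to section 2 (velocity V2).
Formula: \Delta P = \frac{1}{2} \rho (V_1^2 - V_2^2)
delta_P = 0.5·1000·(1.51² − 6.942²)/1000 = -22.96 kPa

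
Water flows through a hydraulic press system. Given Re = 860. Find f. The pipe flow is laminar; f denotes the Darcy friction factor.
Formula: f = \frac{64}{Re}
f = 64/860 = 0.07442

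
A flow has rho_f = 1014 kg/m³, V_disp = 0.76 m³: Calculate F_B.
Formula: F_B = \rho_f g V_{disp}
F_B = 1014·9.81·0.76 = 7560 N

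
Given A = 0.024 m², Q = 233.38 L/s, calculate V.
Formula: Q = A V
Substituting knowns: 233.38 = 0.024·V·1000
Solving for V: V = (233.38/1000)/0.024 = 9.724 m/s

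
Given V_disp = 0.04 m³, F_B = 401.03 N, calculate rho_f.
Formula: F_B = \rho_f g V_{disp}
Substituting knowns: 401.03 = rho_f·9.81·0.04
Solving for rho_f: rho_f = 401.03/(9.81·0.04) = 1022 kg/m³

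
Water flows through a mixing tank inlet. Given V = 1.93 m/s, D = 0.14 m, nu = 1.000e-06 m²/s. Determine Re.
Formula: Re = \frac{V D}{\nu}
Re = 1.93·0.14/1.000e-06 = 270200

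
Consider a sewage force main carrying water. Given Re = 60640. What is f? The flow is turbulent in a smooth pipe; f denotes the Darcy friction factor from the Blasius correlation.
Formula: f = \frac{0.316}{Re^{0.25}}
f = 0.316/60640^0.25 = 0.02014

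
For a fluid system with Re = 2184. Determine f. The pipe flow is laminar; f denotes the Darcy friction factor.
Formula: f = \frac{64}{Re}
f = 64/2184 = 0.0293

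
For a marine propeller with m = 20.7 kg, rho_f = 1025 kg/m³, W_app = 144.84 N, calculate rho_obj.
Formula: W_{app} = mg\left(1 - \frac{\rho_f}{\rho_{obj}}\right)
Substituting knowns: 144.84 = 20.7·9.81·(1 − 1025/rho_obj)
Solving for rho_obj: rho_obj = 1025/(1 − 144.84/(20.7·9.81)) = 3575 kg/m³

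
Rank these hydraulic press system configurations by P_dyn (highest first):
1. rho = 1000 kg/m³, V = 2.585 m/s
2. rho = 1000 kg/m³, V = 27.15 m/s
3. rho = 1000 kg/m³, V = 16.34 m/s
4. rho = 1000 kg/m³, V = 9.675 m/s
Case 1: P_dyn = 3.341 kPa
Case 2: P_dyn = 368.6 kPa
Case 3: P_dyn = 133.5 kPa
Case 4: P_dyn = 46.8 kPa
Ranking (highest first): 2, 3, 4, 1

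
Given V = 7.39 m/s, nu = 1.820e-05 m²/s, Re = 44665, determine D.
Formula: Re = \frac{V D}{\nu}
Substituting knowns: 44665 = 7.39·D/1.820e-05
Solving for D: D = 44665·1.820e-05/7.39 = 0.11 m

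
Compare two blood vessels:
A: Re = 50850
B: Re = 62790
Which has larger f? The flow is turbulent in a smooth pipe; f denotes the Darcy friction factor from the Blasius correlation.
f(A) = 0.02104, f(B) = 0.01996. Answer: A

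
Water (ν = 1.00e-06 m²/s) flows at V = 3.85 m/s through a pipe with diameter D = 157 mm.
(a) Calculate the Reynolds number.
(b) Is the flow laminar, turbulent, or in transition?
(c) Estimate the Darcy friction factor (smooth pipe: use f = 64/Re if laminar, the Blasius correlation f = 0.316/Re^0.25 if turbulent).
(a) Re = V·D/ν = 3.85·0.157/1.00e-06 = 604450
(b) Flow regime: turbulent (Re > 4000)
(c) Friction factor: f = 0.316/Re^0.25 = 0.316/604450^0.25 = 0.01133 (Blasius is strictly valid for Re ≲ 1e5; used here as the smooth-pipe estimate the problem specifies)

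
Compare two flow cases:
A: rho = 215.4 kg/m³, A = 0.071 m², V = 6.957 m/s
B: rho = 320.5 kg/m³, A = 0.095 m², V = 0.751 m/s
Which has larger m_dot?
m_dot(A) = 106.4 kg/s, m_dot(B) = 22.87 kg/s. Answer: A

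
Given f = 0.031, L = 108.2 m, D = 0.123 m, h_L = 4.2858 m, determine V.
Formula: h_L = f \frac{L}{D} \frac{V^2}{2g}
Substituting knowns: 4.2858 = 0.031·(108.2/0.123)·V²/(2·9.81)
Solving for V: V = √(4.2858·2·9.81/(0.031·(108.2/0.123))) = 1.756 m/s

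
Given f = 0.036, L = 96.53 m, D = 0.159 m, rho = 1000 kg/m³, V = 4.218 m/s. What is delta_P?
Formula: \Delta P = f \frac{L}{D} \frac{\rho V^2}{2}
delta_P = 0.036·(96.53/0.159)·0.5·1000·4.218²/1000 = 194.4 kPa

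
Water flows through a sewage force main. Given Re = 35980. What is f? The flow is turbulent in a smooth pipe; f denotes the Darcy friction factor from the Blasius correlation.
Formula: f = \frac{0.316}{Re^{0.25}}
f = 0.316/35980^0.25 = 0.02294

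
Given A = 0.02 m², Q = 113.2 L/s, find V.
Formula: Q = A V
Substituting knowns: 113.2 = 0.02·V·1000
Solving for V: V = (113.2/1000)/0.02 = 5.66 m/s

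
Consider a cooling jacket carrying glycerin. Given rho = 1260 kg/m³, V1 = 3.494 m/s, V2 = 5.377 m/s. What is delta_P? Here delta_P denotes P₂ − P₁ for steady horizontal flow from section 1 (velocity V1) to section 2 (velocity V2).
Formula: \Delta P = \frac{1}{2} \rho (V_1^2 - V_2^2)
delta_P = 0.5·1260·(3.494² − 5.377²)/1000 = -10.52 kPa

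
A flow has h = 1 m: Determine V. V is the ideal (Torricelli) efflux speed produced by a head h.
Formula: V = \sqrt{2 g h}
V = √(2·9.81·1) = 4.429 m/s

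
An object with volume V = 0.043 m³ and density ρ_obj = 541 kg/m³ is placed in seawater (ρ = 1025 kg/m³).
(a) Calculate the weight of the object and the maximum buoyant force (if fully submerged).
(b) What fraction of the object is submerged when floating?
(a) W=rho_obj*g*V=541*9.81*0.043=228.2 N; F_B(max)=rho*g*V=1025*9.81*0.043=432.4 N
(b) Floating fraction=rho_obj/rho=541/1025=0.528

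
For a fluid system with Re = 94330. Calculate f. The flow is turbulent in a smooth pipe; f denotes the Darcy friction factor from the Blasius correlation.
Formula: f = \frac{0.316}{Re^{0.25}}
f = 0.316/94330^0.25 = 0.01803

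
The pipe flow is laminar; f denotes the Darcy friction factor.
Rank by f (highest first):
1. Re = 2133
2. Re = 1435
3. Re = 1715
Case 1: f = 0.03
Case 2: f = 0.0446
Case 3: f = 0.03732
Ranking (highest first): 2, 3, 1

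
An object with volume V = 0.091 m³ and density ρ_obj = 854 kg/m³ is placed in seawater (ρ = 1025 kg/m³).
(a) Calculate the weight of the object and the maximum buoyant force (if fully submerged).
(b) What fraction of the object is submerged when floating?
(a) W=rho_obj*g*V=854*9.81*0.091=762.4 N; F_B(max)=rho*g*V=1025*9.81*0.091=915.0 N
(b) Floating fraction=rho_obj/rho=854/1025=0.833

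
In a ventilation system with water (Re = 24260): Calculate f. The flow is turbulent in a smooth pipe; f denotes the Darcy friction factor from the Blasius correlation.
Formula: f = \frac{0.316}{Re^{0.25}}
f = 0.316/24260^0.25 = 0.02532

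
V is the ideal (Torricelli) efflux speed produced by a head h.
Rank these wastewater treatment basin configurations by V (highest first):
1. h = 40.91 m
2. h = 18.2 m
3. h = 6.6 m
Case 1: V = 28.33 m/s
Case 2: V = 18.9 m/s
Case 3: V = 11.38 m/s
Ranking (highest first): 1, 2, 3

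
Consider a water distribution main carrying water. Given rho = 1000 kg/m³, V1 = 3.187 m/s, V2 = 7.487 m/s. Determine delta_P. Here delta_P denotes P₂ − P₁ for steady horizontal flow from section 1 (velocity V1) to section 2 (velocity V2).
Formula: \Delta P = \frac{1}{2} \rho (V_1^2 - V_2^2)
delta_P = 0.5·1000·(3.187² − 7.487²)/1000 = -22.95 kPa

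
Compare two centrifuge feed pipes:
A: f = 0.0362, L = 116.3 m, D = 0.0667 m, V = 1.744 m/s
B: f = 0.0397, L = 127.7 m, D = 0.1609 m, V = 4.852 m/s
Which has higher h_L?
h_L(A) = 9.785 m, h_L(B) = 37.81 m. Answer: B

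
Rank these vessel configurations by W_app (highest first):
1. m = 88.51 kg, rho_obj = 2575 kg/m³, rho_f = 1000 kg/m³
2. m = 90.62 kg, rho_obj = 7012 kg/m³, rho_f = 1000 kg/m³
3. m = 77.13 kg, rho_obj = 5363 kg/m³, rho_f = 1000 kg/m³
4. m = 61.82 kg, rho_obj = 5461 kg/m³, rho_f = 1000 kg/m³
Case 1: W_app = 531.1 N
Case 2: W_app = 762.2 N
Case 3: W_app = 615.6 N
Case 4: W_app = 495.4 N
Ranking (highest first): 2, 3, 1, 4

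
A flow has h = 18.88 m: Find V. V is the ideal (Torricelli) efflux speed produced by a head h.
Formula: V = \sqrt{2 g h}
V = √(2·9.81·18.88) = 19.25 m/s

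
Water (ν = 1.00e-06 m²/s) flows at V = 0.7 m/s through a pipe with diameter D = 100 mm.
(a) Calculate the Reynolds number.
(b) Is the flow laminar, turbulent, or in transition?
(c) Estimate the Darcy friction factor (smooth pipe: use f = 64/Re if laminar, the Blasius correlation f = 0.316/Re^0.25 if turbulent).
(a) Re = V·D/ν = 0.7·0.1/1.00e-06 = 70000
(b) Flow regime: turbulent (Re > 4000)
(c) Friction factor: f = 0.316/Re^0.25 = 0.316/70000^0.25 = 0.01943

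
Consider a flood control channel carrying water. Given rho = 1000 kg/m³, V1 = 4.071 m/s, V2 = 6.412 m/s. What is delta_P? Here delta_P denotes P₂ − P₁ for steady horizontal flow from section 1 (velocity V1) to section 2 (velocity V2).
Formula: \Delta P = \frac{1}{2} \rho (V_1^2 - V_2^2)
delta_P = 0.5·1000·(4.071² − 6.412²)/1000 = -12.27 kPa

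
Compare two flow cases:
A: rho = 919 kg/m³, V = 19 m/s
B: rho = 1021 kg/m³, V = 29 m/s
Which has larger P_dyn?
P_dyn(A) = 165.9 kPa, P_dyn(B) = 429.3 kPa. Answer: B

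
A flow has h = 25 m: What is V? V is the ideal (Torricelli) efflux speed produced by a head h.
Formula: V = \sqrt{2 g h}
V = √(2·9.81·25) = 22.15 m/s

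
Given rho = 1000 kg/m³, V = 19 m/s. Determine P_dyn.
Formula: P_{dyn} = \frac{1}{2} \rho V^2
P_dyn = 0.5·1000·19²/1000 = 180.5 kPa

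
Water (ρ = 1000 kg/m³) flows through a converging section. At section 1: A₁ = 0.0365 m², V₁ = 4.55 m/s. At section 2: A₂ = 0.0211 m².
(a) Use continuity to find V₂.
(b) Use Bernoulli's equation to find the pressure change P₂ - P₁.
(a) Continuity: A₁V₁=A₂V₂ -> V₂=A₁V₁/A₂=0.0365*4.55/0.0211=7.87 m/s
(b) Bernoulli: P₂-P₁=0.5*rho*(V₁^2-V₂^2)/1000=0.5*1000*(4.55^2-7.87^2)/1000=-20.62 kPa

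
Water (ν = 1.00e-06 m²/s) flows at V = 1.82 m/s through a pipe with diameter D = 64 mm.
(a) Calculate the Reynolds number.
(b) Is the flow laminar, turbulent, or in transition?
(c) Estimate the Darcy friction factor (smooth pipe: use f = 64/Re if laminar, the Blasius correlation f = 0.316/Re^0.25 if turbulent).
(a) Re = V·D/ν = 1.82·0.064/1.00e-06 = 116480
(b) Flow regime: turbulent (Re > 4000)
(c) Friction factor: f = 0.316/Re^0.25 = 0.316/116480^0.25 = 0.01711 (Blasius is strictly valid for Re ≲ 1e5; used here as the smooth-pipe estimate the problem specifies)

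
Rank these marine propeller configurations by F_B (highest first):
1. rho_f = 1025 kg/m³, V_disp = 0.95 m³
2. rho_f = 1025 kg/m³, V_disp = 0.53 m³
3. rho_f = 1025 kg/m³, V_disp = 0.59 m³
Case 1: F_B = 9552 N
Case 2: F_B = 5329 N
Case 3: F_B = 5933 N
Ranking (highest first): 1, 3, 2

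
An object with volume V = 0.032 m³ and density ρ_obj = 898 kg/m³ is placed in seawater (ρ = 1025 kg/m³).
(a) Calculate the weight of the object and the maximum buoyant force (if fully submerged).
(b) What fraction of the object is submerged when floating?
(a) W=rho_obj*g*V=898*9.81*0.032=281.9 N; F_B(max)=rho*g*V=1025*9.81*0.032=321.8 N
(b) Floating fraction=rho_obj/rho=898/1025=0.876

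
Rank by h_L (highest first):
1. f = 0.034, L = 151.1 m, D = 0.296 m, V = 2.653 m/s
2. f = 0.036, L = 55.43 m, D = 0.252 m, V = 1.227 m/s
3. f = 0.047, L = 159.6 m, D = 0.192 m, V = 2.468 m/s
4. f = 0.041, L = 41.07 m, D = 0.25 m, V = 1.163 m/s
Case 1: h_L = 6.226 m
Case 2: h_L = 0.6076 m
Case 3: h_L = 12.13 m
Case 4: h_L = 0.4643 m
Ranking (highest first): 3, 1, 2, 4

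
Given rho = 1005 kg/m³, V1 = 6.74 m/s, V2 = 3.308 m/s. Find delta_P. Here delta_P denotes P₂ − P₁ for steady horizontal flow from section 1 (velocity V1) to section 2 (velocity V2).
Formula: \Delta P = \frac{1}{2} \rho (V_1^2 - V_2^2)
delta_P = 0.5·1005·(6.74² − 3.308²)/1000 = 17.33 kPa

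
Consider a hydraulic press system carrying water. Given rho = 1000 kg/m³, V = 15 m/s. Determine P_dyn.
Formula: P_{dyn} = \frac{1}{2} \rho V^2
P_dyn = 0.5·1000·15²/1000 = 112.5 kPa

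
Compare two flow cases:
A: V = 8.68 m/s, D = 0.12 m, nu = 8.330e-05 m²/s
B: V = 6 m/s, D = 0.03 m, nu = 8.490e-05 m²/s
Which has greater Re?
Re(A) = 12504, Re(B) = 2120. Answer: A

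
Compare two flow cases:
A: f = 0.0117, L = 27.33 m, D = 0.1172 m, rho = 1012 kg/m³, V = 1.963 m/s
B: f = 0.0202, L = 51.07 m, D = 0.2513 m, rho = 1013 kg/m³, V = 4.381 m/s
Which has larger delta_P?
delta_P(A) = 5.32 kPa, delta_P(B) = 39.91 kPa. Answer: B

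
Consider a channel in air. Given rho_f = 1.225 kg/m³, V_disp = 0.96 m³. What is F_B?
Formula: F_B = \rho_f g V_{disp}
F_B = 1.225·9.81·0.96 = 11.54 N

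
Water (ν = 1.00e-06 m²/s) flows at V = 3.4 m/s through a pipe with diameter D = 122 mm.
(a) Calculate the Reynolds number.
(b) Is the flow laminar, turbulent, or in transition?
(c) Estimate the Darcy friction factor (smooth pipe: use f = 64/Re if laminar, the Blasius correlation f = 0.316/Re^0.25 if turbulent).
(a) Re = V·D/ν = 3.4·0.122/1.00e-06 = 414800
(b) Flow regime: turbulent (Re > 4000)
(c) Friction factor: f = 0.316/Re^0.25 = 0.316/414800^0.25 = 0.01245 (Blasius is strictly valid for Re ≲ 1e5; used here as the smooth-pipe estimate the problem specifies)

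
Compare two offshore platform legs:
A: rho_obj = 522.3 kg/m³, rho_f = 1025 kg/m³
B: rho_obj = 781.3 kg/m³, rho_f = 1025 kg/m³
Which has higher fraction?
fraction(A) = 0.5096, fraction(B) = 0.7622. Answer: B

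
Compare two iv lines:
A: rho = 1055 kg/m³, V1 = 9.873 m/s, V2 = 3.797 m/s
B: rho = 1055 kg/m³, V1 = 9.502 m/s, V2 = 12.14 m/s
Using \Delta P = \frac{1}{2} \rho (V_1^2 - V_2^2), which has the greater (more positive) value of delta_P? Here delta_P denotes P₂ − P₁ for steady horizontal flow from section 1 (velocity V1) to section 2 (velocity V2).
delta_P(A) = 43.81 kPa, delta_P(B) = -30.12 kPa. Answer: A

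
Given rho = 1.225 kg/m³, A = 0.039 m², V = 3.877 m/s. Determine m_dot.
Formula: \dot{m} = \rho A V
m_dot = 1.225·0.039·3.877 = 0.1852 kg/s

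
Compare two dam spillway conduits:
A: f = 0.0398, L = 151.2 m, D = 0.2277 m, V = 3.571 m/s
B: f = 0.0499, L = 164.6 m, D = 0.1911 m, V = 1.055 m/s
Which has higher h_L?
h_L(A) = 17.18 m, h_L(B) = 2.438 m. Answer: A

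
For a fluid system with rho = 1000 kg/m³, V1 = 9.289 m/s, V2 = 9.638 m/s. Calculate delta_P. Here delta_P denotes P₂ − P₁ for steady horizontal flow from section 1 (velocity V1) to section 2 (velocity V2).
Formula: \Delta P = \frac{1}{2} \rho (V_1^2 - V_2^2)
delta_P = 0.5·1000·(9.289² − 9.638²)/1000 = -3.303 kPa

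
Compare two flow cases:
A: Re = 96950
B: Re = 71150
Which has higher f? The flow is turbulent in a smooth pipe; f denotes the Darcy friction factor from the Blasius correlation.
f(A) = 0.01791, f(B) = 0.01935. Answer: B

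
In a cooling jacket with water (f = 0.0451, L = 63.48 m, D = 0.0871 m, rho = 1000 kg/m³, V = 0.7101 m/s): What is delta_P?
Formula: \Delta P = f \frac{L}{D} \frac{\rho V^2}{2}
delta_P = 0.0451·(63.48/0.0871)·0.5·1000·0.7101²/1000 = 8.287 kPa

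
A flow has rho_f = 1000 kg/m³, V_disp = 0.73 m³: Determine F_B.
Formula: F_B = \rho_f g V_{disp}
F_B = 1000·9.81·0.73 = 7161 N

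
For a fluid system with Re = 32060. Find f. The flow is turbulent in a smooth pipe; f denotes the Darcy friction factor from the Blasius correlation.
Formula: f = \frac{0.316}{Re^{0.25}}
f = 0.316/32060^0.25 = 0.02362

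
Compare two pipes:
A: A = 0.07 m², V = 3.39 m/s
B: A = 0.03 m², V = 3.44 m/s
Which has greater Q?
Q(A) = 237.3 L/s, Q(B) = 103.2 L/s. Answer: A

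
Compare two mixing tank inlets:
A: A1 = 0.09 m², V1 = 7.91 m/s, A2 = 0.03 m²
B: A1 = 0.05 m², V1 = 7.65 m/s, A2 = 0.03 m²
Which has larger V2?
V2(A) = 23.73 m/s, V2(B) = 12.75 m/s. Answer: A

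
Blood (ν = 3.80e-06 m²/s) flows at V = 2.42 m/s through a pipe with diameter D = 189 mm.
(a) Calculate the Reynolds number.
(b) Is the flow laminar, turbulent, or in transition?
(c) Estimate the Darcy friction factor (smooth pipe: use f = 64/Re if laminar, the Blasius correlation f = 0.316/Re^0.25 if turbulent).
(a) Re = V·D/ν = 2.42·0.189/3.80e-06 = 120360
(b) Flow regime: turbulent (Re > 4000)
(c) Friction factor: f = 0.316/Re^0.25 = 0.316/120360^0.25 = 0.01697 (Blasius is strictly valid for Re ≲ 1e5; used here as the smooth-pipe estimate the problem specifies)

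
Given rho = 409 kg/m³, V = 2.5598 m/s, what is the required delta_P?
Formula: V = \sqrt{\frac{2 \Delta P}{\rho}}
Substituting knowns: 2.5598 = √(2·(delta_P·1000)/409)
Solving for delta_P: delta_P = 2.5598²·409/2/1000 = 1.34 kPa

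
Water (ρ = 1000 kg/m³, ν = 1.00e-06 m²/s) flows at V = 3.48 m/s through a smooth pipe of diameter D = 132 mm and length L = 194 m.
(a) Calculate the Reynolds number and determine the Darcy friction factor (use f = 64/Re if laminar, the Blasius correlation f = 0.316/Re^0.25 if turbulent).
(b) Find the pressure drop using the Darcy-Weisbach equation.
(a) Re = V·D/ν = 3.48·0.132/1.00e-06 = 459360 → turbulent (Re > 4000); f = 0.316/Re^0.25 = 0.316/459360^0.25 = 0.012138 (Blasius is strictly valid for Re ≲ 1e5; used here as the smooth-pipe estimate the problem specifies)
(b) Darcy-Weisbach: ΔP = f·(L/D)·½ρV²/1000 = 0.012138·(194/0.132)·½·1000·3.48²/1000 = 108 kPa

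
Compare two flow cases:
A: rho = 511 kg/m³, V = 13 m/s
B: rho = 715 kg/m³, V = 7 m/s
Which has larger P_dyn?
P_dyn(A) = 43.18 kPa, P_dyn(B) = 17.52 kPa. Answer: A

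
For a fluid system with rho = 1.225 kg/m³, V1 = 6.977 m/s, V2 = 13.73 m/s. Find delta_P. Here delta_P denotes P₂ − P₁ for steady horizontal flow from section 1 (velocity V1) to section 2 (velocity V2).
Formula: \Delta P = \frac{1}{2} \rho (V_1^2 - V_2^2)
delta_P = 0.5·1.225·(6.977² − 13.73²)/1000 = -0.08565 kPa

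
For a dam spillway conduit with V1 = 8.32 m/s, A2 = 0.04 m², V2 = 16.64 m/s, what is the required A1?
Formula: V_2 = \frac{A_1 V_1}{A_2}
Substituting knowns: 16.64 = A1·8.32/0.04
Solving for A1: A1 = 16.64·0.04/8.32 = 0.08 m²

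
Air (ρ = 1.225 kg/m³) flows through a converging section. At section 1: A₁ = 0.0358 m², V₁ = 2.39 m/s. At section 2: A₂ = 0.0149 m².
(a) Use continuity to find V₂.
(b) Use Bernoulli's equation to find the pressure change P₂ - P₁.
(a) Continuity: A₁V₁=A₂V₂ -> V₂=A₁V₁/A₂=0.0358*2.39/0.0149=5.74 m/s
(b) Bernoulli: P₂-P₁=0.5*rho*(V₁^2-V₂^2)/1000=0.5*1.225*(2.39^2-5.74^2)/1000=-0.01668 kPa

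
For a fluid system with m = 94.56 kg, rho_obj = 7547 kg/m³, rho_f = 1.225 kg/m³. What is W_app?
Formula: W_{app} = mg\left(1 - \frac{\rho_f}{\rho_{obj}}\right)
W_app = 94.56·9.81·(1 − 1.225/7547) = 927.5 N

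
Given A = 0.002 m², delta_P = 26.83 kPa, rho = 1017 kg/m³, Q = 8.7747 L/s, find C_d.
Formula: Q = C_d A \sqrt{\frac{2 \Delta P}{\rho}}
Substituting knowns: 8.7747 = C_d·0.002·√(2·(26.83·1000)/1017)·1000
Solving for C_d: C_d = (8.7747/1000)/(0.002·√(2·(26.83·1000)/1017)) = 0.604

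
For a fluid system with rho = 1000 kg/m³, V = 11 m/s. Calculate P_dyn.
Formula: P_{dyn} = \frac{1}{2} \rho V^2
P_dyn = 0.5·1000·11²/1000 = 60.5 kPa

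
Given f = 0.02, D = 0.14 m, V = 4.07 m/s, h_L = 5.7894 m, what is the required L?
Formula: h_L = f \frac{L}{D} \frac{V^2}{2g}
Substituting knowns: 5.7894 = 0.02·(L/0.14)·4.07²/(2·9.81)
Solving for L: L = 5.7894·2·9.81·0.14/(0.02·4.07²) = 48 m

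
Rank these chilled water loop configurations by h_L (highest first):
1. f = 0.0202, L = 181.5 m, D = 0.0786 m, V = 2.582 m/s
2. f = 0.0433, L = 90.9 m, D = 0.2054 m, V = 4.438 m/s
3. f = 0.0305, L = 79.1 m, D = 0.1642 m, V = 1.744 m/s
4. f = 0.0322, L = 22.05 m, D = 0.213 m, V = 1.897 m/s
Case 1: h_L = 15.85 m
Case 2: h_L = 19.24 m
Case 3: h_L = 2.278 m
Case 4: h_L = 0.6114 m
Ranking (highest first): 2, 1, 3, 4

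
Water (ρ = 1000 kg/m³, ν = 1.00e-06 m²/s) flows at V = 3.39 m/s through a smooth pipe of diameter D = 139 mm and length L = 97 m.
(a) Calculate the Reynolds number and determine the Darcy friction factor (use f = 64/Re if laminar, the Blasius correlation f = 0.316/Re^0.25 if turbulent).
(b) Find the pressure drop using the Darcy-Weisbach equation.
(a) Re = V·D/ν = 3.39·0.139/1.00e-06 = 471210 → turbulent (Re > 4000); f = 0.316/Re^0.25 = 0.316/471210^0.25 = 0.012061 (Blasius is strictly valid for Re ≲ 1e5; used here as the smooth-pipe estimate the problem specifies)
(b) Darcy-Weisbach: ΔP = f·(L/D)·½ρV²/1000 = 0.012061·(97/0.139)·½·1000·3.39²/1000 = 48.36 kPa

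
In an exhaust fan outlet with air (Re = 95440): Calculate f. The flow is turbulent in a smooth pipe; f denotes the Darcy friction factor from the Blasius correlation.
Formula: f = \frac{0.316}{Re^{0.25}}
f = 0.316/95440^0.25 = 0.01798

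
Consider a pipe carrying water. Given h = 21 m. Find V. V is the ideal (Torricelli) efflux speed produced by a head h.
Formula: V = \sqrt{2 g h}
V = √(2·9.81·21) = 20.3 m/s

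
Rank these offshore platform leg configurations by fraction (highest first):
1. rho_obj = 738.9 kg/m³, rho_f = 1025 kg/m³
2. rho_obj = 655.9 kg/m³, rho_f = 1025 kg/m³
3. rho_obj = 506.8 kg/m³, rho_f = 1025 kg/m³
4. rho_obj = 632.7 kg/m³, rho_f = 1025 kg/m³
Case 1: fraction = 0.7209
Case 2: fraction = 0.6399
Case 3: fraction = 0.4944
Case 4: fraction = 0.6173
Ranking (highest first): 1, 2, 4, 3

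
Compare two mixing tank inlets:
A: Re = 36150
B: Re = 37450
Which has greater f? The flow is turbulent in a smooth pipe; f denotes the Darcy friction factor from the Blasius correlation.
f(A) = 0.02292, f(B) = 0.02272. Answer: A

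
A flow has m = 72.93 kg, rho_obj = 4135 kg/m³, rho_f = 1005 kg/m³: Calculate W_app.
Formula: W_{app} = mg\left(1 - \frac{\rho_f}{\rho_{obj}}\right)
W_app = 72.93·9.81·(1 − 1005/4135) = 541.6 N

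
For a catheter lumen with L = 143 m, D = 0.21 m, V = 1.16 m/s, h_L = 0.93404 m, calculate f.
Formula: h_L = f \frac{L}{D} \frac{V^2}{2g}
Substituting knowns: 0.93404 = f·(143/0.21)·1.16²/(2·9.81)
Solving for f: f = 0.93404·2·9.81/((143/0.21)·1.16²) = 0.02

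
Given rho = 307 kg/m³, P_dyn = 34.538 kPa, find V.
Formula: P_{dyn} = \frac{1}{2} \rho V^2
Substituting knowns: 34.538 = 0.5·307·V²/1000
Solving for V: V = √(2·(34.538·1000)/307) = 15 m/s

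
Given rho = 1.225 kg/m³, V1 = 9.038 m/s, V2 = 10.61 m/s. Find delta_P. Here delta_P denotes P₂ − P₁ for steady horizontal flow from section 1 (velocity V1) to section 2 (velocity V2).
Formula: \Delta P = \frac{1}{2} \rho (V_1^2 - V_2^2)
delta_P = 0.5·1.225·(9.038² − 10.61²)/1000 = -0.01892 kPa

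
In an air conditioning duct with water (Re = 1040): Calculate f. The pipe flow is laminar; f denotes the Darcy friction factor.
Formula: f = \frac{64}{Re}
f = 64/1040 = 0.06154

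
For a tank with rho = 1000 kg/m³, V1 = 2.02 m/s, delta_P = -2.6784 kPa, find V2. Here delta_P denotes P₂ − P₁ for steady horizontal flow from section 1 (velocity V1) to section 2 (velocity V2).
Formula: \Delta P = \frac{1}{2} \rho (V_1^2 - V_2^2)
Substituting knowns: -2.6784 = 0.5·1000·(2.02² − V2²)/1000
Solving for V2: V2 = √(2.02² − 2·(-2.6784·1000)/1000) = 3.072 m/s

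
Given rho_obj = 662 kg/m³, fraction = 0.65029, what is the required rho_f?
Formula: f_{sub} = \frac{\rho_{obj}}{\rho_f}
Substituting knowns: 0.65029 = 662/rho_f
Solving for rho_f: rho_f = 662/0.65029 = 1018 kg/m³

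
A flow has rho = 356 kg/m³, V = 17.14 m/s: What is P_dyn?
Formula: P_{dyn} = \frac{1}{2} \rho V^2
P_dyn = 0.5·356·17.14²/1000 = 52.29 kPa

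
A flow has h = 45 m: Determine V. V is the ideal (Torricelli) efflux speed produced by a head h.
Formula: V = \sqrt{2 g h}
V = √(2·9.81·45) = 29.71 m/s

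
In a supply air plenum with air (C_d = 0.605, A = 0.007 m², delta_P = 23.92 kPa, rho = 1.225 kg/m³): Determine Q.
Formula: Q = C_d A \sqrt{\frac{2 \Delta P}{\rho}}
Q = 0.605·0.007·√(2·(23.92·1000)/1.225)·1000 = 836.9 L/s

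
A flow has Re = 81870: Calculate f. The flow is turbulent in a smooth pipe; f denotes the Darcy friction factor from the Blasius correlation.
Formula: f = \frac{0.316}{Re^{0.25}}
f = 0.316/81870^0.25 = 0.01868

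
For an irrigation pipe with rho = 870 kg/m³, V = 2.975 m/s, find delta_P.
Formula: V = \sqrt{\frac{2 \Delta P}{\rho}}
Substituting knowns: 2.975 = √(2·(delta_P·1000)/870)
Solving for delta_P: delta_P = 2.975²·870/2/1000 = 3.85 kPa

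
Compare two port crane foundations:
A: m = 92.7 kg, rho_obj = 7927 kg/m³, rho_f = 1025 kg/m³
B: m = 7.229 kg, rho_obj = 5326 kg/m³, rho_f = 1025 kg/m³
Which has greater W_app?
W_app(A) = 791.8 N, W_app(B) = 57.27 N. Answer: A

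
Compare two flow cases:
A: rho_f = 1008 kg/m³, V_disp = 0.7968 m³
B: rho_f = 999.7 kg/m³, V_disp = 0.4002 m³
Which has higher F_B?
F_B(A) = 7879 N, F_B(B) = 3925 N. Answer: A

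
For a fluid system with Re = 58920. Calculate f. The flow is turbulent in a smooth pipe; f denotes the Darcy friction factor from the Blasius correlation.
Formula: f = \frac{0.316}{Re^{0.25}}
f = 0.316/58920^0.25 = 0.02028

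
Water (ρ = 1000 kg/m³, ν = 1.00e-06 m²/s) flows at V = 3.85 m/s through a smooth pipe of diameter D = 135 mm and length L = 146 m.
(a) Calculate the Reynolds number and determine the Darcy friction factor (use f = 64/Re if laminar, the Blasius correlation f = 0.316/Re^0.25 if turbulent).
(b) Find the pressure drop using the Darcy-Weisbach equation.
(a) Re = V·D/ν = 3.85·0.135/1.00e-06 = 519750 → turbulent (Re > 4000); f = 0.316/Re^0.25 = 0.316/519750^0.25 = 0.011769 (Blasius is strictly valid for Re ≲ 1e5; used here as the smooth-pipe estimate the problem specifies)
(b) Darcy-Weisbach: ΔP = f·(L/D)·½ρV²/1000 = 0.011769·(146/0.135)·½·1000·3.85²/1000 = 94.33 kPa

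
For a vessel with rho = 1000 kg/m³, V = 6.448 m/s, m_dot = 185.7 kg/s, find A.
Formula: \dot{m} = \rho A V
Substituting knowns: 185.7 = 1000·A·6.448
Solving for A: A = 185.7/(1000·6.448) = 0.0288 m²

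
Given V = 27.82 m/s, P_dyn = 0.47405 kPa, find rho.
Formula: P_{dyn} = \frac{1}{2} \rho V^2
Substituting knowns: 0.47405 = 0.5·rho·27.82²/1000
Solving for rho: rho = 2·(0.47405·1000)/27.82² = 1.225 kg/m³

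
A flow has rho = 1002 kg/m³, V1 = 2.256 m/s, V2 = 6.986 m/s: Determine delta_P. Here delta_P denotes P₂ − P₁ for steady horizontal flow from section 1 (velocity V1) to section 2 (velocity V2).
Formula: \Delta P = \frac{1}{2} \rho (V_1^2 - V_2^2)
delta_P = 0.5·1002·(2.256² − 6.986²)/1000 = -21.9 kPa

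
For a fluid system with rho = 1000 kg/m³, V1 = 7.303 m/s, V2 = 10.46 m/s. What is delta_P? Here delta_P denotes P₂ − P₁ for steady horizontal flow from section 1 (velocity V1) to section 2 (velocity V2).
Formula: \Delta P = \frac{1}{2} \rho (V_1^2 - V_2^2)
delta_P = 0.5·1000·(7.303² − 10.46²)/1000 = -28.04 kPa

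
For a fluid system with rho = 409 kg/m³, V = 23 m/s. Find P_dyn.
Formula: P_{dyn} = \frac{1}{2} \rho V^2
P_dyn = 0.5·409·23²/1000 = 108.2 kPa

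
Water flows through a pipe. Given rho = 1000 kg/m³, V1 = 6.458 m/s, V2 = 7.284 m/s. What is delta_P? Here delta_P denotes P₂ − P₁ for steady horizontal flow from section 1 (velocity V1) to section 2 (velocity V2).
Formula: \Delta P = \frac{1}{2} \rho (V_1^2 - V_2^2)
delta_P = 0.5·1000·(6.458² − 7.284²)/1000 = -5.675 kPa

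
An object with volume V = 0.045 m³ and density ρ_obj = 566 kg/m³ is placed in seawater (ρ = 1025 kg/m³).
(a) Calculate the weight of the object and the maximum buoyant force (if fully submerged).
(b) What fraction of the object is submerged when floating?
(a) W=rho_obj*g*V=566*9.81*0.045=249.9 N; F_B(max)=rho*g*V=1025*9.81*0.045=452.5 N
(b) Floating fraction=rho_obj/rho=566/1025=0.552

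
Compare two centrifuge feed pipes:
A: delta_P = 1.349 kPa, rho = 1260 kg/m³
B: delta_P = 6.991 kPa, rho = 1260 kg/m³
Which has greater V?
V(A) = 1.463 m/s, V(B) = 3.331 m/s. Answer: B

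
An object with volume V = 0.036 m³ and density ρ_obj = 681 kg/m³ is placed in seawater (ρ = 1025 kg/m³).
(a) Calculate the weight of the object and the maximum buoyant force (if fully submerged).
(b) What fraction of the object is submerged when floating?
(a) W=rho_obj*g*V=681*9.81*0.036=240.5 N; F_B(max)=rho*g*V=1025*9.81*0.036=362.0 N
(b) Floating fraction=rho_obj/rho=681/1025=0.664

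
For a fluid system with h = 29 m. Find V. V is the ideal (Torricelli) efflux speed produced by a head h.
Formula: V = \sqrt{2 g h}
V = √(2·9.81·29) = 23.85 m/s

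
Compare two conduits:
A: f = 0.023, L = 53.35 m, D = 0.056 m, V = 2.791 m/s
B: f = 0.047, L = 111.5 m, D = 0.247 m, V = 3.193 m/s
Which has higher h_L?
h_L(A) = 8.7 m, h_L(B) = 11.02 m. Answer: B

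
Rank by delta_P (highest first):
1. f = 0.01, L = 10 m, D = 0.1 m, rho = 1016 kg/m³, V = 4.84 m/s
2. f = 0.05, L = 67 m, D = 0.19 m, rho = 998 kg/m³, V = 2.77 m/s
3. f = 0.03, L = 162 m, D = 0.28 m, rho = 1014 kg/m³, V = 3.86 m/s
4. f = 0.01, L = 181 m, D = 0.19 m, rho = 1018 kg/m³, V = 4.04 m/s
Case 1: delta_P = 11.9 kPa
Case 2: delta_P = 67.51 kPa
Case 3: delta_P = 131.1 kPa
Case 4: delta_P = 79.14 kPa
Ranking (highest first): 3, 4, 2, 1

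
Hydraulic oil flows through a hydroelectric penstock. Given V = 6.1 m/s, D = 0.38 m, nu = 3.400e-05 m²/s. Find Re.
Formula: Re = \frac{V D}{\nu}
Re = 6.1·0.38/3.400e-05 = 68176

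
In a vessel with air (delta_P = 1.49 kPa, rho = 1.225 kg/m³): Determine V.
Formula: V = \sqrt{\frac{2 \Delta P}{\rho}}
V = √(2·(1.49·1000)/1.225) = 49.32 m/s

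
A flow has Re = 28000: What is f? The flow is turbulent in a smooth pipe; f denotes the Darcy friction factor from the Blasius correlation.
Formula: f = \frac{0.316}{Re^{0.25}}
f = 0.316/28000^0.25 = 0.02443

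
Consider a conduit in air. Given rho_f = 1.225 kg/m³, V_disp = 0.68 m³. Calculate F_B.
Formula: F_B = \rho_f g V_{disp}
F_B = 1.225·9.81·0.68 = 8.172 N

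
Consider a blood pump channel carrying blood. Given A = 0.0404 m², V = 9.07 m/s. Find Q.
Formula: Q = A V
Q = 0.0404·9.07·1000 = 366.4 L/s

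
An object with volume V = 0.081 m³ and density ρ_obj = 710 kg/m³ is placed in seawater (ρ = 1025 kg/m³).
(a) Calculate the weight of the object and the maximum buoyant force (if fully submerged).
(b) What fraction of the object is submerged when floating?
(a) W=rho_obj*g*V=710*9.81*0.081=564.2 N; F_B(max)=rho*g*V=1025*9.81*0.081=814.5 N
(b) Floating fraction=rho_obj/rho=710/1025=0.693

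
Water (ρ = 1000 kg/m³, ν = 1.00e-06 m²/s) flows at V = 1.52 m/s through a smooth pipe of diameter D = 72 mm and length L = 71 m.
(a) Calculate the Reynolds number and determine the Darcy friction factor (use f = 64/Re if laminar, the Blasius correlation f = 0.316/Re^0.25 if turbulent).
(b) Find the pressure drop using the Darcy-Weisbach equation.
(a) Re = V·D/ν = 1.52·0.072/1.00e-06 = 109440 → turbulent (Re > 4000); f = 0.316/Re^0.25 = 0.316/109440^0.25 = 0.017374 (Blasius is strictly valid for Re ≲ 1e5; used here as the smooth-pipe estimate the problem specifies)
(b) Darcy-Weisbach: ΔP = f·(L/D)·½ρV²/1000 = 0.017374·(71/0.072)·½·1000·1.52²/1000 = 19.79 kPa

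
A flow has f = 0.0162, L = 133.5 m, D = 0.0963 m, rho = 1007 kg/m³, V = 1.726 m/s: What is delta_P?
Formula: \Delta P = f \frac{L}{D} \frac{\rho V^2}{2}
delta_P = 0.0162·(133.5/0.0963)·0.5·1007·1.726²/1000 = 33.69 kPa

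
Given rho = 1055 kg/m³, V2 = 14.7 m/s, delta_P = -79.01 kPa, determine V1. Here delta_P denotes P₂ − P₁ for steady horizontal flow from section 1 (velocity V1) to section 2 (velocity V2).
Formula: \Delta P = \frac{1}{2} \rho (V_1^2 - V_2^2)
Substituting knowns: -79.01 = 0.5·1055·(V1² − 14.7²)/1000
Solving for V1: V1 = √(14.7² + 2·(-79.01·1000)/1055) = 8.143 m/s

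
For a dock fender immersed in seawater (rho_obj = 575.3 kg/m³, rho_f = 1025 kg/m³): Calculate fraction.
Formula: f_{sub} = \frac{\rho_{obj}}{\rho_f}
fraction = 575.3/1025 = 0.5613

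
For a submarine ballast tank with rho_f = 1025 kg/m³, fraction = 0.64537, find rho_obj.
Formula: f_{sub} = \frac{\rho_{obj}}{\rho_f}
Substituting knowns: 0.64537 = rho_obj/1025
Solving for rho_obj: rho_obj = 0.64537·1025 = 661.5 kg/m³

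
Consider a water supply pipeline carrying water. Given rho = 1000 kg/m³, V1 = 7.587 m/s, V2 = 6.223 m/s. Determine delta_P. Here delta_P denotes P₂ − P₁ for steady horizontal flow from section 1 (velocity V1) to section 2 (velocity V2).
Formula: \Delta P = \frac{1}{2} \rho (V_1^2 - V_2^2)
delta_P = 0.5·1000·(7.587² − 6.223²)/1000 = 9.418 kPa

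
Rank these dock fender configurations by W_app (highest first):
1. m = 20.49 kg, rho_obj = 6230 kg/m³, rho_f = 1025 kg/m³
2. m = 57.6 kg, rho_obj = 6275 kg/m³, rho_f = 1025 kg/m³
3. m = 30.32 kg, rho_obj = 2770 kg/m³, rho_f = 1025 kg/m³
Case 1: W_app = 167.9 N
Case 2: W_app = 472.8 N
Case 3: W_app = 187.4 N
Ranking (highest first): 2, 3, 1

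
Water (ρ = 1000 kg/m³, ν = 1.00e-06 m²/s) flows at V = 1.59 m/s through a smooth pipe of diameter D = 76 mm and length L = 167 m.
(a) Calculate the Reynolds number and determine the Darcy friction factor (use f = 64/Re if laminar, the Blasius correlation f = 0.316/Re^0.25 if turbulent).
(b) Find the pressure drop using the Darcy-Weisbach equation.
(a) Re = V·D/ν = 1.59·0.076/1.00e-06 = 120840 → turbulent (Re > 4000); f = 0.316/Re^0.25 = 0.316/120840^0.25 = 0.016949 (Blasius is strictly valid for Re ≲ 1e5; used here as the smooth-pipe estimate the problem specifies)
(b) Darcy-Weisbach: ΔP = f·(L/D)·½ρV²/1000 = 0.016949·(167/0.076)·½·1000·1.59²/1000 = 47.08 kPa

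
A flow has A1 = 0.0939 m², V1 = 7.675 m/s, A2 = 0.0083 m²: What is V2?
Formula: V_2 = \frac{A_1 V_1}{A_2}
V2 = 0.0939·7.675/0.0083 = 86.83 m/s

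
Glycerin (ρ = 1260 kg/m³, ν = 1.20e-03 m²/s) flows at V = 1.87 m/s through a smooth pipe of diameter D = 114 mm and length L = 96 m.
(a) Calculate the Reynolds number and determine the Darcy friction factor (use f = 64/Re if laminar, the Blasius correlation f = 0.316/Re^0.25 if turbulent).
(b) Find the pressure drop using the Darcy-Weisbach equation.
(a) Re = V·D/ν = 1.87·0.114/1.20e-03 = 177.65 → laminar (Re < 2300); f = 64/Re = 64/177.65 = 0.36026
(b) Darcy-Weisbach: ΔP = f·(L/D)·½ρV²/1000 = 0.36026·(96/0.114)·½·1260·1.87²/1000 = 668.4 kPa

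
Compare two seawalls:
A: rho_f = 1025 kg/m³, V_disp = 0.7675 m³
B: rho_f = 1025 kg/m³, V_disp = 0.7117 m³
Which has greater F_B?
F_B(A) = 7717 N, F_B(B) = 7156 N. Answer: A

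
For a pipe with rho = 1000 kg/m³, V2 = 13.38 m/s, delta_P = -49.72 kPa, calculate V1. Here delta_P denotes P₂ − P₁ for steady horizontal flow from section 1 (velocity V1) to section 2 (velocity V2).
Formula: \Delta P = \frac{1}{2} \rho (V_1^2 - V_2^2)
Substituting knowns: -49.72 = 0.5·1000·(V1² − 13.38²)/1000
Solving for V1: V1 = √(13.38² + 2·(-49.72·1000)/1000) = 8.921 m/s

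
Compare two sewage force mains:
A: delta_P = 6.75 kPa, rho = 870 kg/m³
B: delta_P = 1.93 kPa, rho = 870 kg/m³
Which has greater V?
V(A) = 3.939 m/s, V(B) = 2.106 m/s. Answer: A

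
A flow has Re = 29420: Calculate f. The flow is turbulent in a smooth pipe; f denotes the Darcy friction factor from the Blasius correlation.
Formula: f = \frac{0.316}{Re^{0.25}}
f = 0.316/29420^0.25 = 0.02413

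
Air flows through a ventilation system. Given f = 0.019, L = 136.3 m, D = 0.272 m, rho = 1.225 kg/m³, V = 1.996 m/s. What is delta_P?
Formula: \Delta P = f \frac{L}{D} \frac{\rho V^2}{2}
delta_P = 0.019·(136.3/0.272)·0.5·1.225·1.996²/1000 = 0.02323 kPa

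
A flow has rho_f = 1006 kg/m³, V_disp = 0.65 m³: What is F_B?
Formula: F_B = \rho_f g V_{disp}
F_B = 1006·9.81·0.65 = 6415 N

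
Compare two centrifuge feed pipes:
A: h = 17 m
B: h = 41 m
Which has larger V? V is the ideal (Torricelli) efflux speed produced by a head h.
V(A) = 18.26 m/s, V(B) = 28.36 m/s. Answer: B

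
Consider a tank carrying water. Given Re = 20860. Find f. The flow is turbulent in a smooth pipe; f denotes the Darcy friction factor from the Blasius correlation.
Formula: f = \frac{0.316}{Re^{0.25}}
f = 0.316/20860^0.25 = 0.02629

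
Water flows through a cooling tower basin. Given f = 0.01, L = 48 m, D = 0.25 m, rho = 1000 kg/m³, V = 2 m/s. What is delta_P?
Formula: \Delta P = f \frac{L}{D} \frac{\rho V^2}{2}
delta_P = 0.01·(48/0.25)·0.5·1000·2²/1000 = 3.84 kPa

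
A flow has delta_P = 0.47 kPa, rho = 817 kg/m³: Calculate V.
Formula: V = \sqrt{\frac{2 \Delta P}{\rho}}
V = √(2·(0.47·1000)/817) = 1.073 m/s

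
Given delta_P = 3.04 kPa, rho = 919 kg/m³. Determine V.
Formula: V = \sqrt{\frac{2 \Delta P}{\rho}}
V = √(2·(3.04·1000)/919) = 2.572 m/s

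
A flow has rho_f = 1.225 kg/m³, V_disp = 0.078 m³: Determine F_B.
Formula: F_B = \rho_f g V_{disp}
F_B = 1.225·9.81·0.078 = 0.9373 N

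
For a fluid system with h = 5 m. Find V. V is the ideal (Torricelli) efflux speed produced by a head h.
Formula: V = \sqrt{2 g h}
V = √(2·9.81·5) = 9.905 m/s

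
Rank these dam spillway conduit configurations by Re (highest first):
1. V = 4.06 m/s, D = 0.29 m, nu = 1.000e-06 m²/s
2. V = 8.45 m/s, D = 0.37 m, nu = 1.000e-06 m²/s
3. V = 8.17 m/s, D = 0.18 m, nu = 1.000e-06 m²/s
Case 1: Re = 1.177e+06
Case 2: Re = 3.126e+06
Case 3: Re = 1.471e+06
Ranking (highest first): 2, 3, 1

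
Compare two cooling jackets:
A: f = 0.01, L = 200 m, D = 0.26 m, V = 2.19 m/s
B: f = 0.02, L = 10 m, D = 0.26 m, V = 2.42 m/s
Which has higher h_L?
h_L(A) = 1.88 m, h_L(B) = 0.2296 m. Answer: A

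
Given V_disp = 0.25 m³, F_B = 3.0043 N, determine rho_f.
Formula: F_B = \rho_f g V_{disp}
Substituting knowns: 3.0043 = rho_f·9.81·0.25
Solving for rho_f: rho_f = 3.0043/(9.81·0.25) = 1.225 kg/m³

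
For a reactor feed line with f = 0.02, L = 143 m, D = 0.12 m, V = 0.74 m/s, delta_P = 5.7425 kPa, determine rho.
Formula: \Delta P = f \frac{L}{D} \frac{\rho V^2}{2}
Substituting knowns: 5.7425 = 0.02·(143/0.12)·0.5·rho·0.74²/1000
Solving for rho: rho = (5.7425·1000)/(0.02·(143/0.12)·0.5·0.74²) = 880 kg/m³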